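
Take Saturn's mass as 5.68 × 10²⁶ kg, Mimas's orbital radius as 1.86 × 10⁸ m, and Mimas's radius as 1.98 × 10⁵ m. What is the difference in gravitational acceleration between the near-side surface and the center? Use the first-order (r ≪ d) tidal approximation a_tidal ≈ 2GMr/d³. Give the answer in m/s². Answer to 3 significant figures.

a_tidal = 2GMr/d³
        = 2 × (6.674 × 10⁻¹¹) × (5.68 × 10²⁶) × (1.98 × 10⁵) / (1.86 × 10⁸)³
        = 2.33 × 10⁻³ m/s²

2.33 × 10⁻³ m/s²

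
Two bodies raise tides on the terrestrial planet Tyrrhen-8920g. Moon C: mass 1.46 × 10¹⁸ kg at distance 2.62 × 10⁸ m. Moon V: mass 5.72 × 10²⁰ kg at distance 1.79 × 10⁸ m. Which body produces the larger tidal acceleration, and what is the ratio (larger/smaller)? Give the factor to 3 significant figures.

Tidal acceleration ∝ M/d³, so compare M/d³ for each.
Moon C: (1.46 × 10¹⁸) / (2.62 × 10⁸)³ = 8.118 × 10⁻⁸
Moon V: (5.72 × 10²⁰) / (1.79 × 10⁸)³ = 9.973 × 10⁻⁵
Ratio (larger/smaller) = 1230

Moon V, by a factor of ≈ 1230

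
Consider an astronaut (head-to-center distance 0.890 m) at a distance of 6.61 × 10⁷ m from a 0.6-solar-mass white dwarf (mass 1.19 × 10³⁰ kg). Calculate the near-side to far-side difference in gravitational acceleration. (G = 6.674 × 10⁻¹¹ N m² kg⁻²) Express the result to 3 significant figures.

Δg = 4GMr/d³
   = 4 × (6.674 × 10⁻¹¹) × (1.19 × 10³⁰) × (0.890) / (6.61 × 10⁷)³
   = 9.79 × 10⁻⁴ m/s²

9.79 × 10⁻⁴ m/s²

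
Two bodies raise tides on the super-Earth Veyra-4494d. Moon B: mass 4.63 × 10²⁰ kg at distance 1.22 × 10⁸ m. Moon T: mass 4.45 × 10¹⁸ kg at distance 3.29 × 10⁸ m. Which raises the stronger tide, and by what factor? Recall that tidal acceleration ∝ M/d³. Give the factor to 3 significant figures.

Compare M/d³ for the two perturbers:
Moon B: (4.63 × 10²⁰) / (1.22 × 10⁸)³ = 2.550 × 10⁻⁴
Moon T: (4.45 × 10¹⁸) / (3.29 × 10⁸)³ = 1.250 × 10⁻⁷
Ratio (larger/smaller) = 2040

Moon B, by a factor of ≈ 2040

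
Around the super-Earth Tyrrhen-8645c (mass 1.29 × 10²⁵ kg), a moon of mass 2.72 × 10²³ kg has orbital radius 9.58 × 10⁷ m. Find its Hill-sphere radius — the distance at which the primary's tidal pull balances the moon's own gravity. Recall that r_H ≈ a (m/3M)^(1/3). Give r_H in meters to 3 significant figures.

1.84 × 10⁷ m

r_H ≈ a (m/3M)^(1/3)
    = (9.58 × 10⁷) × (2.72 × 10²³ / (3 × 1.29 × 10²⁵))^(1/3)
    = 1.84 × 10⁷ m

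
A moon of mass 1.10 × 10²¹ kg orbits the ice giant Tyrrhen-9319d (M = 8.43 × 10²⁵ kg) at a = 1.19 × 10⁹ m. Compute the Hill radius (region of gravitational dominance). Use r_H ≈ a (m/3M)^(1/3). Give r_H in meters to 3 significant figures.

1.94 × 10⁷ m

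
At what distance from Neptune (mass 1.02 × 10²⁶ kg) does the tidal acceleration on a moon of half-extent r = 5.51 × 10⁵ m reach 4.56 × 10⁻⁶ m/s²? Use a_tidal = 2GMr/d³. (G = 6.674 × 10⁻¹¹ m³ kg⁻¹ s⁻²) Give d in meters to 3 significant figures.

1.18 × 10⁹ m

2GMr/d³ = a_tidal  ⇒  d = (2GMr / a_tidal)^(1/3)
d = (2 × 6.674×10⁻¹¹ × (1.02 × 10²⁶) × (5.51 × 10⁵) / (4.56 × 10⁻⁶))^(1/3)
  = 1.18 × 10⁹ m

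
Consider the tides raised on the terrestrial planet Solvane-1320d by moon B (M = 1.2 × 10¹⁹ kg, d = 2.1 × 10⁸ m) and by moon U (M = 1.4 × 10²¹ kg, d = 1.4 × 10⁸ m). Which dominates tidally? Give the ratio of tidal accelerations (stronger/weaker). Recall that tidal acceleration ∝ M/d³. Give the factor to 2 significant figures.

Tidal acceleration ∝ M/d³, so compare M/d³ for each.
Moon B: (1.2 × 10¹⁹) / (2.1 × 10⁸)³ = 1.296 × 10⁻⁶
Moon U: (1.4 × 10²¹) / (1.4 × 10⁸)³ = 5.102 × 10⁻⁴
Ratio (larger/smaller) = 390

Moon U, by a factor of ≈ 390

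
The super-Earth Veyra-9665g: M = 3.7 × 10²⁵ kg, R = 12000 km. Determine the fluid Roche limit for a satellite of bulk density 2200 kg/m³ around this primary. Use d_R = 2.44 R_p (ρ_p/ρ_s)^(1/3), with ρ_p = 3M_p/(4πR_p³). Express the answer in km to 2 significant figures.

39000 km

ρ_p = 3M_p/(4πR_p³) = 3 × (3.7 × 10²⁵) / (4π × (1.2 × 10⁷ m)³) = 5100 kg/m³
d_R = 2.44 × 12000 km × (5100/2200)^(1/3)
    = 39000 km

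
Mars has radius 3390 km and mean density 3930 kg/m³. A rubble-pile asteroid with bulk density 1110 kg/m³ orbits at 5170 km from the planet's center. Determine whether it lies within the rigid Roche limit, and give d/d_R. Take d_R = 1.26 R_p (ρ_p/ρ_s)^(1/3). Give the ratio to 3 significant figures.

inside; d/d_R ≈ 0.794

d_R = 1.26 × (3390 km) × (3930/1110)^(1/3) = 6510 km
d/d_R = (5170) / (6510) = 0.794
Since d/d_R < 1, the body is inside the Roche limit.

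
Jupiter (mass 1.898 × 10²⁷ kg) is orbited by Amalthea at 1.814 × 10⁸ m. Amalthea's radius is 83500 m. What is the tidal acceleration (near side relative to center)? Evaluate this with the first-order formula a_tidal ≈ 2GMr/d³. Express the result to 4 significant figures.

a_tidal = 2GMr/d³
        = 2 × (6.674 × 10⁻¹¹) × (1.898 × 10²⁷) × (83500) / (1.814 × 10⁸)³
        = 3.544 × 10⁻³ m/s²

3.544 × 10⁻³ m/s²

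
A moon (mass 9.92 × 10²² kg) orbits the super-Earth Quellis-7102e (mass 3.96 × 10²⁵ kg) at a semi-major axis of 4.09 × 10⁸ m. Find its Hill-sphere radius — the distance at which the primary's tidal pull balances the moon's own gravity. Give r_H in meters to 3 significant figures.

3.85 × 10⁷ m

r_H ≈ a (m/3M)^(1/3)
    = (4.09 × 10⁸) × (9.92 × 10²² / (3 × 3.96 × 10²⁵))^(1/3)
    = 3.85 × 10⁷ m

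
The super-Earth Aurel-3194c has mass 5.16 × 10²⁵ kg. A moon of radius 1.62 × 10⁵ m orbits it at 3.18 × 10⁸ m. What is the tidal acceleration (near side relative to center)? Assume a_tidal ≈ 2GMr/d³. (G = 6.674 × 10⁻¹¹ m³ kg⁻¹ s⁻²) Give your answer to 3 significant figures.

3.47 × 10⁻⁵ m/s²

Δg = 2GMr/d³
   = 2 × (6.674 × 10⁻¹¹) × (5.16 × 10²⁵) × (1.62 × 10⁵) / (3.18 × 10⁸)³
   = 3.47 × 10⁻⁵ m/s²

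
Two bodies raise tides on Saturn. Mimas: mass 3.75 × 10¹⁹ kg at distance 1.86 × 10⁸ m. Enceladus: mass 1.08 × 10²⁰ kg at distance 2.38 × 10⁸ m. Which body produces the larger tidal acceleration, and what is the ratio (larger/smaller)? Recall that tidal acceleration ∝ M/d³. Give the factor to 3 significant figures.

Enceladus, by a factor of ≈ 1.37

Tidal acceleration ∝ M/d³, so compare M/d³ for each.
Mimas: (3.75 × 10¹⁹) / (1.86 × 10⁸)³ = 5.828 × 10⁻⁶
Enceladus: (1.08 × 10²⁰) / (2.38 × 10⁸)³ = 8.011 × 10⁻⁶
Ratio (larger/smaller) = 1.37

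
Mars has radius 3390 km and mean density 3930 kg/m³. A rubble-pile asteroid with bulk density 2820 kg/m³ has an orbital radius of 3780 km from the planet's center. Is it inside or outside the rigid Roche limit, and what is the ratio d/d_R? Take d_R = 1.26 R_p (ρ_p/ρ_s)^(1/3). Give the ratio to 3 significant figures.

inside; d/d_R ≈ 0.792

d_R = 1.26 × (3390 km) × (3930/2820)^(1/3) = 4771 km
d/d_R = (3780) / (4771) = 0.792
Since d/d_R < 1, the body is inside the Roche limit.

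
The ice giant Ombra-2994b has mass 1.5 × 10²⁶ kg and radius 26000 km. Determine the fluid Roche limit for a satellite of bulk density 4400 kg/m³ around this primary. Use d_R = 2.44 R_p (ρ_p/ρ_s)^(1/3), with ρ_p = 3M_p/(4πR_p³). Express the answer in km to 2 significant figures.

ρ_p = 3M_p/(4πR_p³) = 3 × (1.5 × 10²⁶) / (4π × (2.6 × 10⁷ m)³) = 2000 kg/m³
d_R = 2.44 × 26000 km × (2000/4400)^(1/3)
    = 49000 km

49000 km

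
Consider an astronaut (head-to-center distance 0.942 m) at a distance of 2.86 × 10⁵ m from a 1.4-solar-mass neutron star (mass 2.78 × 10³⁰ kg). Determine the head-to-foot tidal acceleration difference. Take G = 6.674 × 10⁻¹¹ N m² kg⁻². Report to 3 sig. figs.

a_tidal = 4GMr/d³
        = 4 × (6.674 × 10⁻¹¹) × (2.78 × 10³⁰) × (0.942) / (2.86 × 10⁵)³
        = 2.99 × 10⁴ m/s²

2.99 × 10⁴ m/s²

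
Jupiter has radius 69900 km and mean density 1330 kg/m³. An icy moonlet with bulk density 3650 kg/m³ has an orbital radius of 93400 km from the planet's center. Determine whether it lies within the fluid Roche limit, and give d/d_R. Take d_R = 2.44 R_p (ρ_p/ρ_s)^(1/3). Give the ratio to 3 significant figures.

inside; d/d_R ≈ 0.767

d_R = 2.44 × (69900 km) × (1330/3650)^(1/3) = 1.218 × 10⁵ km
d/d_R = (93400) / (1.218 × 10⁵) = 0.767
Since d/d_R < 1, the body is inside the Roche limit.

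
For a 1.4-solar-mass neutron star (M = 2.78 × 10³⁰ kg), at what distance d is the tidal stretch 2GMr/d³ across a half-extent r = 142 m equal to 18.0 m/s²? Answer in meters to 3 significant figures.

1.43 × 10⁷ m

2GMr/d³ = a_tidal  ⇒  d = (2GMr / a_tidal)^(1/3)
d = (2 × 6.674×10⁻¹¹ × (2.78 × 10³⁰) × (142) / (18.0))^(1/3)
  = 1.43 × 10⁷ m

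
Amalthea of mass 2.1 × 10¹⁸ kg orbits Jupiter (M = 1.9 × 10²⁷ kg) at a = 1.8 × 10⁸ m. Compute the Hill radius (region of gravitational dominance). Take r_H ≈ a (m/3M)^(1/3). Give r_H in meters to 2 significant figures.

r_H ≈ a (m/3M)^(1/3)
    = (1.8 × 10⁸) × (2.1 × 10¹⁸ / (3 × 1.9 × 10²⁷))^(1/3)
    = 1.3 × 10⁵ m

1.3 × 10⁵ m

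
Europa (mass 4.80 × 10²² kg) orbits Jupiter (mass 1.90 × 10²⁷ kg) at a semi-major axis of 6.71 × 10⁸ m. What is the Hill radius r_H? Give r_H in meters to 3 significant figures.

1.37 × 10⁷ m

r_H ≈ a (m/3M)^(1/3)
    = (6.71 × 10⁸) × (4.80 × 10²² / (3 × 1.90 × 10²⁷))^(1/3)
    = 1.37 × 10⁷ m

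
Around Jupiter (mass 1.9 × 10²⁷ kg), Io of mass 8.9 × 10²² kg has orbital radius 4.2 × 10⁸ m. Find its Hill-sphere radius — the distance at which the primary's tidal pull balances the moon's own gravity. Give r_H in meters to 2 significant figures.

r_H ≈ a (m/3M)^(1/3)
    = (4.2 × 10⁸) × (8.9 × 10²² / (3 × 1.9 × 10²⁷))^(1/3)
    = 1.0 × 10⁷ m

1.0 × 10⁷ m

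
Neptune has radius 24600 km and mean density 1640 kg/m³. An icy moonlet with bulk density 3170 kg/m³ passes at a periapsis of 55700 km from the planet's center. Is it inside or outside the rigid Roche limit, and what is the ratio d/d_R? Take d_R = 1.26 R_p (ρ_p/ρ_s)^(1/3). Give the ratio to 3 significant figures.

d_R = 1.26 × (24600 km) × (1640/3170)^(1/3) = 24880 km
d/d_R = (55700) / (24880) = 2.24
Since d/d_R > 1, the body is outside the Roche limit.

outside; d/d_R ≈ 2.24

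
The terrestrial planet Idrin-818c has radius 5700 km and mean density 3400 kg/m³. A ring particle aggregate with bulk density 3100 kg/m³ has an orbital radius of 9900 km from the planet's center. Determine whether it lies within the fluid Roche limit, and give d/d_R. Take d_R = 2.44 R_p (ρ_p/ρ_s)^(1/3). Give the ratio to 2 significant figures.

inside; d/d_R ≈ 0.69

d_R = 2.44 × (5700 km) × (3400/3100)^(1/3) = 14340 km
d/d_R = (9900) / (14340) = 0.69
Since d/d_R < 1, the body is inside the Roche limit.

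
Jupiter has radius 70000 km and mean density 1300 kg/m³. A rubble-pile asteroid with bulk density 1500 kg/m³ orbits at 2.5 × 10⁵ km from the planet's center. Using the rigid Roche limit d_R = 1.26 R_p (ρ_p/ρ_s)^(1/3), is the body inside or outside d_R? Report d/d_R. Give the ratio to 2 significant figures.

outside; d/d_R ≈ 3.0

d_R = 1.26 × (70000 km) × (1300/1500)^(1/3) = 84090 km
d/d_R = (2.5 × 10⁵) / (84090) = 3.0
Since d/d_R > 1, the body is outside the Roche limit.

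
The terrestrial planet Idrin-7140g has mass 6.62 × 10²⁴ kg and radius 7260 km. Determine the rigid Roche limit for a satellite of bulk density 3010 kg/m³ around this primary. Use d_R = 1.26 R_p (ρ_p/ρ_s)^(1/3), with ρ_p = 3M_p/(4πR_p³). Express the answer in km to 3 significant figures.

10200 km

ρ_p = 3M_p/(4πR_p³) = 3 × (6.62 × 10²⁴) / (4π × (7.26 × 10⁶ m)³) = 4130 kg/m³
d_R = 1.26 × 7260 km × (4130/3010)^(1/3)
    = 10200 km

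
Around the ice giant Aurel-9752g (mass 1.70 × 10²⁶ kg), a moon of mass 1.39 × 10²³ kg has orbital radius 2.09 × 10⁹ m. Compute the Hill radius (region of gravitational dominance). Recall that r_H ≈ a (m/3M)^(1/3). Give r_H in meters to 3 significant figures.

r_H ≈ a (m/3M)^(1/3)
    = (2.09 × 10⁹) × (1.39 × 10²³ / (3 × 1.70 × 10²⁶))^(1/3)
    = 1.36 × 10⁸ m

1.36 × 10⁸ m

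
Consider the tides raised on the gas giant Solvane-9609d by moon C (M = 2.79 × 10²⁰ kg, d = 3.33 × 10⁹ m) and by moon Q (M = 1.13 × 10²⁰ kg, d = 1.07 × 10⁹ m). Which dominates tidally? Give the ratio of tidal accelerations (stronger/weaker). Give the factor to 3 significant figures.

Tidal acceleration ∝ M/d³, so compare M/d³ for each.
Moon C: (2.79 × 10²⁰) / (3.33 × 10⁹)³ = 7.556 × 10⁻⁹
Moon Q: (1.13 × 10²⁰) / (1.07 × 10⁹)³ = 9.224 × 10⁻⁸
Ratio (larger/smaller) = 12.2

Moon Q, by a factor of ≈ 12.2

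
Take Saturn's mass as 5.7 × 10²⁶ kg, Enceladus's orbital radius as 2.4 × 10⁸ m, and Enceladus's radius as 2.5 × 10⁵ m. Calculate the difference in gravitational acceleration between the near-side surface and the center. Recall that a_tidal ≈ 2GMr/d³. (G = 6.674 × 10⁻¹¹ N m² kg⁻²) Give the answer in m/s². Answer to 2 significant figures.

a_tidal = 2GMr/d³
        = 2 × (6.674 × 10⁻¹¹) × (5.7 × 10²⁶) × (2.5 × 10⁵) / (2.4 × 10⁸)³
        = 1.4 × 10⁻³ m/s²

1.4 × 10⁻³ m/s²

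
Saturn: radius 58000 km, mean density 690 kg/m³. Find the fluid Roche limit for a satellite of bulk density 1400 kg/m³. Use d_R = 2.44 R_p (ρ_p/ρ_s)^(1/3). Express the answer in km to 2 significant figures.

d_R = 2.44 × 58000 km × (690/1400)^(1/3)
    = 1.1 × 10⁵ km

1.1 × 10⁵ km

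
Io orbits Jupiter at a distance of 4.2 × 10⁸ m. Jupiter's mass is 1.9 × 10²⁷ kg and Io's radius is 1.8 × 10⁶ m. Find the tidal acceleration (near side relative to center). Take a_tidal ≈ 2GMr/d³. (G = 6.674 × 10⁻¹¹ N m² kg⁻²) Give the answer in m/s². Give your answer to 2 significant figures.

6.2 × 10⁻³ m/s²

a_tidal = 2GMr/d³
        = 2 × (6.674 × 10⁻¹¹) × (1.9 × 10²⁷) × (1.8 × 10⁶) / (4.2 × 10⁸)³
        = 6.2 × 10⁻³ m/s²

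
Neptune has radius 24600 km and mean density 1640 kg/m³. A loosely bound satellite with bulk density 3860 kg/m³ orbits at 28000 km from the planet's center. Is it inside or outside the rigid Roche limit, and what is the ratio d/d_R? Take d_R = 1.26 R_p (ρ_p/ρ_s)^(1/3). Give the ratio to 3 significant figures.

outside; d/d_R ≈ 1.20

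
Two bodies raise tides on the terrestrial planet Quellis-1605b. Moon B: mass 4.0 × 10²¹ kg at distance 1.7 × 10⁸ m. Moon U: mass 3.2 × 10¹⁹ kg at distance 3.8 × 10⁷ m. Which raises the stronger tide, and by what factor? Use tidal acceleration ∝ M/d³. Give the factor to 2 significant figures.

Moon B, by a factor of ≈ 1.4

Tidal stretch scales as M/d³; compute that for each body.
Moon B: (4.0 × 10²¹) / (1.7 × 10⁸)³ = 8.142 × 10⁻⁴
Moon U: (3.2 × 10¹⁹) / (3.8 × 10⁷)³ = 5.832 × 10⁻⁴
Ratio (larger/smaller) = 1.4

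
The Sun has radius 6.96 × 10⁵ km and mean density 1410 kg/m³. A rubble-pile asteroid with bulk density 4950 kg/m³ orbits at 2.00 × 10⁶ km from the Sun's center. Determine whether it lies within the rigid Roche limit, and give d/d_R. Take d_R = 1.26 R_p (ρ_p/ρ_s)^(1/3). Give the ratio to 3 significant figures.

d_R = 1.26 × (6.96 × 10⁵ km) × (1410/4950)^(1/3) = 5.770 × 10⁵ km
d/d_R = (2.00 × 10⁶) / (5.770 × 10⁵) = 3.47
Since d/d_R > 1, the body is outside the Roche limit.

outside; d/d_R ≈ 3.47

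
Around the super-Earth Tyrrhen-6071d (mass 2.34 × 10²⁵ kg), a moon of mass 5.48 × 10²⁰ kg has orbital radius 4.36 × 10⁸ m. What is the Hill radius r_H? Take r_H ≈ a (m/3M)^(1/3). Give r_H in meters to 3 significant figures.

8.65 × 10⁶ m

r_H ≈ a (m/3M)^(1/3)
    = (4.36 × 10⁸) × (5.48 × 10²⁰ / (3 × 2.34 × 10²⁵))^(1/3)
    = 8.65 × 10⁶ m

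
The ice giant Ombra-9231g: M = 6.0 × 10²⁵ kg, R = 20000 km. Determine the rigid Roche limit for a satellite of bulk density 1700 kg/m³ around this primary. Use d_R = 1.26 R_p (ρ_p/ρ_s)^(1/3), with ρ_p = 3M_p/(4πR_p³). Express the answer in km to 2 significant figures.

26000 km

ρ_p = 3M_p/(4πR_p³) = 3 × (6.0 × 10²⁵) / (4π × (2.0 × 10⁷ m)³) = 1800 kg/m³
d_R = 1.26 × 20000 km × (1800/1700)^(1/3)
    = 26000 km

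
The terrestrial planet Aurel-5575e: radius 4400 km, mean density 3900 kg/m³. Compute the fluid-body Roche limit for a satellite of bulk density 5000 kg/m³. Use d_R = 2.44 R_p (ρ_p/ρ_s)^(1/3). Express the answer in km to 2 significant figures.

9900 km

d_R = 2.44 × 4400 km × (3900/5000)^(1/3)
    = 9900 km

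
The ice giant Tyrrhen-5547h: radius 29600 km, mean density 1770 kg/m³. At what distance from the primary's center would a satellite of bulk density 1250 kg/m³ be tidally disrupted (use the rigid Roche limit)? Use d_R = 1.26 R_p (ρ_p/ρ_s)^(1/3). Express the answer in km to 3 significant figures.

41900 km

d_R = 1.26 × 29600 km × (1770/1250)^(1/3)
    = 41900 km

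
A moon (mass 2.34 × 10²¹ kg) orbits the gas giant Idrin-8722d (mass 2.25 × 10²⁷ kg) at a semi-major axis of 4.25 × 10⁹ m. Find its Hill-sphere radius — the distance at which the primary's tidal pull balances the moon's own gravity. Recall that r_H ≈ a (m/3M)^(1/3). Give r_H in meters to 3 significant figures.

2.99 × 10⁷ m

r_H ≈ a (m/3M)^(1/3)
    = (4.25 × 10⁹) × (2.34 × 10²¹ / (3 × 2.25 × 10²⁷))^(1/3)
    = 2.99 × 10⁷ m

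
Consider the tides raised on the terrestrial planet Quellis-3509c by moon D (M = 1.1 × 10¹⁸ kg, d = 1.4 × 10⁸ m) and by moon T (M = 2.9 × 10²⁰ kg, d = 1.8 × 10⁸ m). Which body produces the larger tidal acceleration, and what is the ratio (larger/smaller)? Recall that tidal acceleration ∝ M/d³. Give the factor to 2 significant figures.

The tide-raising term goes as M/d³ (the gradient of a 1/d² field).
Moon D: (1.1 × 10¹⁸) / (1.4 × 10⁸)³ = 4.009 × 10⁻⁷
Moon T: (2.9 × 10²⁰) / (1.8 × 10⁸)³ = 4.973 × 10⁻⁵
Ratio (larger/smaller) = 120

Moon T, by a factor of ≈ 120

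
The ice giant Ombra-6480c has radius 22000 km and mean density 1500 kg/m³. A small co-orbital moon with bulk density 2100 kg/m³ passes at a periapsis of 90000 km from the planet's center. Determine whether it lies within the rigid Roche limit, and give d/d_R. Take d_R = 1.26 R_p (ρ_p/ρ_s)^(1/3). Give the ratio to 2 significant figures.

outside; d/d_R ≈ 3.6

d_R = 1.26 × (22000 km) × (1500/2100)^(1/3) = 24780 km
d/d_R = (90000) / (24780) = 3.6
Since d/d_R > 1, the body is outside the Roche limit.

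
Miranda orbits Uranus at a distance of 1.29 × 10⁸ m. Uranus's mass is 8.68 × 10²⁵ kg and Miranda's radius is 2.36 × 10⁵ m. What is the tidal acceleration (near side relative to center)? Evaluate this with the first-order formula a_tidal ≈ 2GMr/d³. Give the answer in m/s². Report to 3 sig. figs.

The tidal stretch is the gradient of GM/d² times the body's extent r, hence the 1/d³ dependence.
Δa = 2GMr/d³
   = 2 × (6.674 × 10⁻¹¹) × (8.68 × 10²⁵) × (2.36 × 10⁵) / (1.29 × 10⁸)³
   = 1.27 × 10⁻³ m/s²

1.27 × 10⁻³ m/s²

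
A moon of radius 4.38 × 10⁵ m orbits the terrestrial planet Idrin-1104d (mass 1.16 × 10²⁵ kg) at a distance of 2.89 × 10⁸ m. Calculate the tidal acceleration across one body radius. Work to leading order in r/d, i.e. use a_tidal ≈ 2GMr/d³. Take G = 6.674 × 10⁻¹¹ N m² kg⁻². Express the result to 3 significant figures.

2.81 × 10⁻⁵ m/s²

Δg = 2GMr/d³
   = 2 × (6.674 × 10⁻¹¹) × (1.16 × 10²⁵) × (4.38 × 10⁵) / (2.89 × 10⁸)³
   = 2.81 × 10⁻⁵ m/s²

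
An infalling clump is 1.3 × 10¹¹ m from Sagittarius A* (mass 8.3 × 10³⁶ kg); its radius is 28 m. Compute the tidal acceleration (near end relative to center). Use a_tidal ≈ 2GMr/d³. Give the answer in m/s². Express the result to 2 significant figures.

1.4 × 10⁻⁵ m/s²

Δa = 2GMr/d³
   = 2 × (6.674 × 10⁻¹¹) × (8.3 × 10³⁶) × (28) / (1.3 × 10¹¹)³
   = 1.4 × 10⁻⁵ m/s²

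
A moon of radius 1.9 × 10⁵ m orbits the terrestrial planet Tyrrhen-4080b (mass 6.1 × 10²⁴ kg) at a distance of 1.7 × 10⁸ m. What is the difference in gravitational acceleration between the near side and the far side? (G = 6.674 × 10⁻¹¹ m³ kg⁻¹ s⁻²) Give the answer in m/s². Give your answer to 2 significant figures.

6.3 × 10⁻⁵ m/s²

Differencing GM/(d−r)² and GM/(d+r)² to first order in r/d gives 4GMr/d³.
Δg = 4GMr/d³
   = 4 × (6.674 × 10⁻¹¹) × (6.1 × 10²⁴) × (1.9 × 10⁵) / (1.7 × 10⁸)³
   = 6.3 × 10⁻⁵ m/s²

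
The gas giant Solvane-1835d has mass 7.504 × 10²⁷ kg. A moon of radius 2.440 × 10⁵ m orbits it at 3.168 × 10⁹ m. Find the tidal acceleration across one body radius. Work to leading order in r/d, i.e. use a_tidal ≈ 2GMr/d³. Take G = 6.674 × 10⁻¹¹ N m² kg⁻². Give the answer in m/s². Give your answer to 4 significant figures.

7.687 × 10⁻⁶ m/s²

Δa = 2GMr/d³
   = 2 × (6.674 × 10⁻¹¹) × (7.504 × 10²⁷) × (2.440 × 10⁵) / (3.168 × 10⁹)³
   = 7.687 × 10⁻⁶ m/s²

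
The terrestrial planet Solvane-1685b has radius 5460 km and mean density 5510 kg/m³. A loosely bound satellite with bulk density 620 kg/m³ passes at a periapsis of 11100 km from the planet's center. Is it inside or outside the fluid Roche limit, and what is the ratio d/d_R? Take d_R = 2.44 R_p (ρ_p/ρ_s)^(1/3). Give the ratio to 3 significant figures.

inside; d/d_R ≈ 0.402

d_R = 2.44 × (5460 km) × (5510/620)^(1/3) = 27600 km
d/d_R = (11100) / (27600) = 0.402
Since d/d_R < 1, the body is inside the Roche limit.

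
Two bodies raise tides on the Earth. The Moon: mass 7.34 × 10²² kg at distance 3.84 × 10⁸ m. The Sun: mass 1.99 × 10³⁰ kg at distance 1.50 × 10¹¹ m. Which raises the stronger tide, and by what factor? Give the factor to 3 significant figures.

Tidal acceleration ∝ M/d³, so compare M/d³ for each.
The Moon: (7.34 × 10²²) / (3.84 × 10⁸)³ = 1.296 × 10⁻³
The Sun: (1.99 × 10³⁰) / (1.50 × 10¹¹)³ = 5.896 × 10⁻⁴
Ratio (larger/smaller) = 2.20

The Moon, by a factor of ≈ 2.20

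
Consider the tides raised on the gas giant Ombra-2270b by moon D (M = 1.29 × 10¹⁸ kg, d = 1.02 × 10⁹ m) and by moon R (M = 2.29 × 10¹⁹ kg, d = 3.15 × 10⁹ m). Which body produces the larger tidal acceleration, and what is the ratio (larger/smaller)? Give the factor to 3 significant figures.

Moon D, by a factor of ≈ 1.66

Tidal acceleration ∝ M/d³, so compare M/d³ for each.
Moon D: (1.29 × 10¹⁸) / (1.02 × 10⁹)³ = 1.216 × 10⁻⁹
Moon R: (2.29 × 10¹⁹) / (3.15 × 10⁹)³ = 7.327 × 10⁻¹⁰
Ratio (larger/smaller) = 1.66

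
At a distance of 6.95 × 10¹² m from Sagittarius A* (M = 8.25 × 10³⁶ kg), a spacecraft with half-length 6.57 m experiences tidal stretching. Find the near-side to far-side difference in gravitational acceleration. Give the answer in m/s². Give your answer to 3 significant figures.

a_tidal = 4GMr/d³
        = 4 × (6.674 × 10⁻¹¹) × (8.25 × 10³⁶) × (6.57) / (6.95 × 10¹²)³
        = 4.31 × 10⁻¹¹ m/s²

4.31 × 10⁻¹¹ m/s²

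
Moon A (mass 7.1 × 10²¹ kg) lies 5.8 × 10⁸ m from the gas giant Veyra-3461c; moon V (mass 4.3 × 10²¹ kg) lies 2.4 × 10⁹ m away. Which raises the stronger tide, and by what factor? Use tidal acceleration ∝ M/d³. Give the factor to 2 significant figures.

Compare M/d³ for the two perturbers:
Moon A: (7.1 × 10²¹) / (5.8 × 10⁸)³ = 3.639 × 10⁻⁵
Moon V: (4.3 × 10²¹) / (2.4 × 10⁹)³ = 3.111 × 10⁻⁷
Ratio (larger/smaller) = 120

Moon A, by a factor of ≈ 120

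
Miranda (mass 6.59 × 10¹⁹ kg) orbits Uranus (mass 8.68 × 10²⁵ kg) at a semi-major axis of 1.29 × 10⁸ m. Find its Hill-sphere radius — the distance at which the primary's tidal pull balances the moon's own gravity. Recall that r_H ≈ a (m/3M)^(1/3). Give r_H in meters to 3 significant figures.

8.16 × 10⁵ m

r_H ≈ a (m/3M)^(1/3)
    = (1.29 × 10⁸) × (6.59 × 10¹⁹ / (3 × 8.68 × 10²⁵))^(1/3)
    = 8.16 × 10⁵ m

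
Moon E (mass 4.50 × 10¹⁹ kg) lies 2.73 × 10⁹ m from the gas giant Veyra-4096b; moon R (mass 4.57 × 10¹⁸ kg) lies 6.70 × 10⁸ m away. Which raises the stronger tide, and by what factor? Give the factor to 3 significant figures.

Tidal stretch scales as M/d³; compute that for each body.
Moon E: (4.50 × 10¹⁹) / (2.73 × 10⁹)³ = 2.212 × 10⁻⁹
Moon R: (4.57 × 10¹⁸) / (6.70 × 10⁸)³ = 1.519 × 10⁻⁸
Ratio (larger/smaller) = 6.87

Moon R, by a factor of ≈ 6.87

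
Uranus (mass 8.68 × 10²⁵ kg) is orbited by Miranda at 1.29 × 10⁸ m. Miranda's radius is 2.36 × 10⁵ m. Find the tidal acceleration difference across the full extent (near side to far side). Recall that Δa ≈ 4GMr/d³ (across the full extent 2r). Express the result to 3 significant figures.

2.55 × 10⁻³ m/s²

Δa = 4GMr/d³
   = 4 × (6.674 × 10⁻¹¹) × (8.68 × 10²⁵) × (2.36 × 10⁵) / (1.29 × 10⁸)³
   = 2.55 × 10⁻³ m/s²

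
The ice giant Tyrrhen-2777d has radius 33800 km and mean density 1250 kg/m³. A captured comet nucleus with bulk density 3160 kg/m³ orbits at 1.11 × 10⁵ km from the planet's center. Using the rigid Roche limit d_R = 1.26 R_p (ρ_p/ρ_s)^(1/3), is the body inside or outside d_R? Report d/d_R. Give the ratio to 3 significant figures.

outside; d/d_R ≈ 3.55

d_R = 1.26 × (33800 km) × (1250/3160)^(1/3) = 31260 km
d/d_R = (1.11 × 10⁵) / (31260) = 3.55
Since d/d_R > 1, the body is outside the Roche limit.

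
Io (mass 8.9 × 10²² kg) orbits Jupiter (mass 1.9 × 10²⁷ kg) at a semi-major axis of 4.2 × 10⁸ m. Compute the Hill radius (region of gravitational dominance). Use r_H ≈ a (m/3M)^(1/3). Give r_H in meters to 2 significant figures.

r_H ≈ a (m/3M)^(1/3)
    = (4.2 × 10⁸) × (8.9 × 10²² / (3 × 1.9 × 10²⁷))^(1/3)
    = 1.0 × 10⁷ m

1.0 × 10⁷ m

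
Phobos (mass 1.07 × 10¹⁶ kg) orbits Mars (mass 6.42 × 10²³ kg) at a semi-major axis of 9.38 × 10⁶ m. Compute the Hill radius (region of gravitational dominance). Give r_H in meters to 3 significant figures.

r_H ≈ a (m/3M)^(1/3)
    = (9.38 × 10⁶) × (1.07 × 10¹⁶ / (3 × 6.42 × 10²³))^(1/3)
    = 1.66 × 10⁴ m

1.66 × 10⁴ m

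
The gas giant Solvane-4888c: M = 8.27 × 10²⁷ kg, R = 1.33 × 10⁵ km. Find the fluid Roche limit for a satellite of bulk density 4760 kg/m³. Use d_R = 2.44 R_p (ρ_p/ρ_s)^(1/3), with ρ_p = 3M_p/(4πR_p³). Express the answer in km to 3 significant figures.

1.82 × 10⁵ km

ρ_p = 3M_p/(4πR_p³) = 3 × (8.27 × 10²⁷) / (4π × (1.33 × 10⁸ m)³) = 839 kg/m³
d_R = 2.44 × 1.33 × 10⁵ km × (839/4760)^(1/3)
    = 1.82 × 10⁵ km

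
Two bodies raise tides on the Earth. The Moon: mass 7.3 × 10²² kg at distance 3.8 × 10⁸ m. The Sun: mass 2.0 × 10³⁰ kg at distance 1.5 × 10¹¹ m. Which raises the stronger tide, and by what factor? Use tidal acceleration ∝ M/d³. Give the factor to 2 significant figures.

The Moon, by a factor of ≈ 2.2

Tidal stretch scales as M/d³; compute that for each body.
The Moon: (7.3 × 10²²) / (3.8 × 10⁸)³ = 1.330 × 10⁻³
The Sun: (2.0 × 10³⁰) / (1.5 × 10¹¹)³ = 5.926 × 10⁻⁴
Ratio (larger/smaller) = 2.2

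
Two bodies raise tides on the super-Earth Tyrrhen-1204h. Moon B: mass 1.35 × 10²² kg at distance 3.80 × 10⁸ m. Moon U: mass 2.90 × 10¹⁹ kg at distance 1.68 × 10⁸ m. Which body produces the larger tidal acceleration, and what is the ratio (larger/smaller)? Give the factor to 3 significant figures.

Compare M/d³ for the two perturbers:
Moon B: (1.35 × 10²²) / (3.80 × 10⁸)³ = 2.460 × 10⁻⁴
Moon U: (2.90 × 10¹⁹) / (1.68 × 10⁸)³ = 6.116 × 10⁻⁶
Ratio (larger/smaller) = 40.2

Moon B, by a factor of ≈ 40.2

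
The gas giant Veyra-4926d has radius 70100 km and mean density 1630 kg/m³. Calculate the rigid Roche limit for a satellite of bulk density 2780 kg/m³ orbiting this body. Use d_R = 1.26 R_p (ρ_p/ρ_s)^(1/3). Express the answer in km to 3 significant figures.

73900 km

d_R = 1.26 × 70100 km × (1630/2780)^(1/3)
    = 73900 km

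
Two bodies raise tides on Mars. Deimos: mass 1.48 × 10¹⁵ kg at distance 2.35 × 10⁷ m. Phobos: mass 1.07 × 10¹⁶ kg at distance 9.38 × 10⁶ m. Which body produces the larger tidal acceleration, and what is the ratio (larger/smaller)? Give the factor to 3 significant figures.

Phobos, by a factor of ≈ 114

Tidal acceleration ∝ M/d³, so compare M/d³ for each.
Deimos: (1.48 × 10¹⁵) / (2.35 × 10⁷)³ = 1.140 × 10⁻⁷
Phobos: (1.07 × 10¹⁶) / (9.38 × 10⁶)³ = 1.297 × 10⁻⁵
Ratio (larger/smaller) = 114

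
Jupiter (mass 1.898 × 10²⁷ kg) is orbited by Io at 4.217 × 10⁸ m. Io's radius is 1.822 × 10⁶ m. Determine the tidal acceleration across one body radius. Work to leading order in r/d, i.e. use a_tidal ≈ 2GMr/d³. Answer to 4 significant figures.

Differencing GM/(d−r)² and GM/d² to first order in r/d gives 2GMr/d³.
a_tidal = 2GMr/d³
        = 2 × (6.674 × 10⁻¹¹) × (1.898 × 10²⁷) × (1.822 × 10⁶) / (4.217 × 10⁸)³
        = 6.155 × 10⁻³ m/s²

6.155 × 10⁻³ m/s²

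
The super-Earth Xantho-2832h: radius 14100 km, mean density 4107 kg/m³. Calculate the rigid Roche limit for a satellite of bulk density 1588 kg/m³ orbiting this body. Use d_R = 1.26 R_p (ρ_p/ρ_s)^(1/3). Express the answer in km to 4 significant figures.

24390 km

d_R = 1.26 × 14100 km × (4107/1588)^(1/3)
    = 24390 km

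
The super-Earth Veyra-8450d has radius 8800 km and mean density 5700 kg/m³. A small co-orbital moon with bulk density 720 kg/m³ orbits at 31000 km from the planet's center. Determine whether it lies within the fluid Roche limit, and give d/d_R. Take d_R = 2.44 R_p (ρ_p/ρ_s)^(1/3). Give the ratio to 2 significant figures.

inside; d/d_R ≈ 0.72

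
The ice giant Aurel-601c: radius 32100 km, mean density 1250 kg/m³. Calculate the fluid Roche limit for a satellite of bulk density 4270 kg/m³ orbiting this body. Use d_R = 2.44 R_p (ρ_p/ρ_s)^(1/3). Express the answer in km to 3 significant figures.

d_R = 2.44 × 32100 km × (1250/4270)^(1/3)
    = 52000 km

52000 km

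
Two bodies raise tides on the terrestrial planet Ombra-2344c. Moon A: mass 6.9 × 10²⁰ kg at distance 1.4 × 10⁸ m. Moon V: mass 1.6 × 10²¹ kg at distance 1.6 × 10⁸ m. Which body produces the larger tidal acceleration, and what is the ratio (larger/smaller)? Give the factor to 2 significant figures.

Moon V, by a factor of ≈ 1.6

Tidal stretch scales as M/d³; compute that for each body.
Moon A: (6.9 × 10²⁰) / (1.4 × 10⁸)³ = 2.515 × 10⁻⁴
Moon V: (1.6 × 10²¹) / (1.6 × 10⁸)³ = 3.906 × 10⁻⁴
Ratio (larger/smaller) = 1.6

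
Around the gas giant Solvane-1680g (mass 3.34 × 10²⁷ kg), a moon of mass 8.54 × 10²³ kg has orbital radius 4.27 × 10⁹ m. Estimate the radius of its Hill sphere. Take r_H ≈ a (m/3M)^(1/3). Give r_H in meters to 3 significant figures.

1.88 × 10⁸ m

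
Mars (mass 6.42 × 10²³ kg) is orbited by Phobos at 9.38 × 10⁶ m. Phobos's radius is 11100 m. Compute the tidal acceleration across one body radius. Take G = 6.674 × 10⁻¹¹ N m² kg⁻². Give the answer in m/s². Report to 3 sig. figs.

1.15 × 10⁻³ m/s²

Δa = 2GMr/d³
   = 2 × (6.674 × 10⁻¹¹) × (6.42 × 10²³) × (11100) / (9.38 × 10⁶)³
   = 1.15 × 10⁻³ m/s²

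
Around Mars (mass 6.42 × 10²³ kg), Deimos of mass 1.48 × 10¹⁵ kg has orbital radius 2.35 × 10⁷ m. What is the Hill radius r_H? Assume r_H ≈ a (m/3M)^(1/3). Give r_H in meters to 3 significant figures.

2.15 × 10⁴ m

r_H ≈ a (m/3M)^(1/3)
    = (2.35 × 10⁷) × (1.48 × 10¹⁵ / (3 × 6.42 × 10²³))^(1/3)
    = 2.15 × 10⁴ m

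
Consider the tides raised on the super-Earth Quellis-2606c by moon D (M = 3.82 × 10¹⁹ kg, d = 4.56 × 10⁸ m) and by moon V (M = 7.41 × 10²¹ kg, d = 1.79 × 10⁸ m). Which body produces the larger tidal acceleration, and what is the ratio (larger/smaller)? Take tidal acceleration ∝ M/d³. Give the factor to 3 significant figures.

Compare M/d³ for the two perturbers:
Moon D: (3.82 × 10¹⁹) / (4.56 × 10⁸)³ = 4.029 × 10⁻⁷
Moon V: (7.41 × 10²¹) / (1.79 × 10⁸)³ = 1.292 × 10⁻³
Ratio (larger/smaller) = 3210

Moon V, by a factor of ≈ 3210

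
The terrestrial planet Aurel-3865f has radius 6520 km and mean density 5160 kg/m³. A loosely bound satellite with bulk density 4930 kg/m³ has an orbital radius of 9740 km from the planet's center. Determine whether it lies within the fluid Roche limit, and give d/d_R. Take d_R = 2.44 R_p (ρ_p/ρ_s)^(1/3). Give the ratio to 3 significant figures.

inside; d/d_R ≈ 0.603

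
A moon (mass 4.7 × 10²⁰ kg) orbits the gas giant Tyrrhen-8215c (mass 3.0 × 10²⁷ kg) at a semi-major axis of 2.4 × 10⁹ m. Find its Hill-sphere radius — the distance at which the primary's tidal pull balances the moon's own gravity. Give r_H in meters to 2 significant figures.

9.0 × 10⁶ m

r_H ≈ a (m/3M)^(1/3)
    = (2.4 × 10⁹) × (4.7 × 10²⁰ / (3 × 3.0 × 10²⁷))^(1/3)
    = 9.0 × 10⁶ m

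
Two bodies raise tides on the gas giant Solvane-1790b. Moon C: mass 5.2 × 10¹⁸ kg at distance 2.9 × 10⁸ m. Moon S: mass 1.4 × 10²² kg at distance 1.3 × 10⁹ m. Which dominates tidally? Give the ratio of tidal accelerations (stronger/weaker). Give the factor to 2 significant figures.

Compare M/d³ for the two perturbers:
Moon C: (5.2 × 10¹⁸) / (2.9 × 10⁸)³ = 2.132 × 10⁻⁷
Moon S: (1.4 × 10²²) / (1.3 × 10⁹)³ = 6.372 × 10⁻⁶
Ratio (larger/smaller) = 30

Moon S, by a factor of ≈ 30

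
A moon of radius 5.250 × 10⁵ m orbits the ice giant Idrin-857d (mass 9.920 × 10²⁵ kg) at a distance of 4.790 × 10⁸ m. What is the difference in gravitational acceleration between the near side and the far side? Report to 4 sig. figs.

Δg = 4GMr/d³
   = 4 × (6.674 × 10⁻¹¹) × (9.920 × 10²⁵) × (5.250 × 10⁵) / (4.790 × 10⁸)³
   = 1.265 × 10⁻⁴ m/s²

1.265 × 10⁻⁴ m/s²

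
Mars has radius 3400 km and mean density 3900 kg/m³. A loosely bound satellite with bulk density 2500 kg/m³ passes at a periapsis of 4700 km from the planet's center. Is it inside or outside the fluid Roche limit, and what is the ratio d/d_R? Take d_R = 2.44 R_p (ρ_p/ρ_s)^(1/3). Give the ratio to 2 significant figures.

inside; d/d_R ≈ 0.49

d_R = 2.44 × (3400 km) × (3900/2500)^(1/3) = 9622 km
d/d_R = (4700) / (9622) = 0.49
Since d/d_R < 1, the body is inside the Roche limit.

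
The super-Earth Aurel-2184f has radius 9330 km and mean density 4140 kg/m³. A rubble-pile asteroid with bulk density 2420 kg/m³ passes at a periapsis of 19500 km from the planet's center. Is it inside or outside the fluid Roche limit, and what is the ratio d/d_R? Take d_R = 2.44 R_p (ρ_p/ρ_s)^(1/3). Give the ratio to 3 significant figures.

d_R = 2.44 × (9330 km) × (4140/2420)^(1/3) = 27230 km
d/d_R = (19500) / (27230) = 0.716
Since d/d_R < 1, the body is inside the Roche limit.

inside; d/d_R ≈ 0.716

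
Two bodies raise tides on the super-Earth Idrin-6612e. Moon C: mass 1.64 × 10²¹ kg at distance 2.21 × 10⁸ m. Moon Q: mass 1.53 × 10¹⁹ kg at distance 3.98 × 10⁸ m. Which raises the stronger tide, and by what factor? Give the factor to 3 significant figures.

The tide-raising term goes as M/d³ (the gradient of a 1/d² field).
Moon C: (1.64 × 10²¹) / (2.21 × 10⁸)³ = 1.519 × 10⁻⁴
Moon Q: (1.53 × 10¹⁹) / (3.98 × 10⁸)³ = 2.427 × 10⁻⁷
Ratio (larger/smaller) = 626

Moon C, by a factor of ≈ 626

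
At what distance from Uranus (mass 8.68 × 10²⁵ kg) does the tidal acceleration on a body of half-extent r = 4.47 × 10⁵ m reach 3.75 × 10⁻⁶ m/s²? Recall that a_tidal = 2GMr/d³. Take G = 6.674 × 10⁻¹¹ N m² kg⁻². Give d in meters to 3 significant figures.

1.11 × 10⁹ m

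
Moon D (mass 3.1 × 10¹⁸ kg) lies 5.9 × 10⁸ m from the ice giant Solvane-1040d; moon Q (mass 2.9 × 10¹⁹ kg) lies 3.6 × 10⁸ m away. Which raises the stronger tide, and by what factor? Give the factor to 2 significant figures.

Moon Q, by a factor of ≈ 41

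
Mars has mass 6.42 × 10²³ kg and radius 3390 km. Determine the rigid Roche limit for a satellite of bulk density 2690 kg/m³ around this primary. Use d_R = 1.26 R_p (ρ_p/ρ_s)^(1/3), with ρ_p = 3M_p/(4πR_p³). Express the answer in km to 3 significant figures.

ρ_p = 3M_p/(4πR_p³) = 3 × (6.42 × 10²³) / (4π × (3.39 × 10⁶ m)³) = 3930 kg/m³
d_R = 1.26 × 3390 km × (3930/2690)^(1/3)
    = 4850 km

4850 km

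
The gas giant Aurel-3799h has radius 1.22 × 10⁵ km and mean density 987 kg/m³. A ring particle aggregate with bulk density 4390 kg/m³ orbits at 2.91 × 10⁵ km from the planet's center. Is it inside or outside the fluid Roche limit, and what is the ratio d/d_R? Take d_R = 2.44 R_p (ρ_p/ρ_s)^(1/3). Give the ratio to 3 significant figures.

d_R = 2.44 × (1.22 × 10⁵ km) × (987/4390)^(1/3) = 1.810 × 10⁵ km
d/d_R = (2.91 × 10⁵) / (1.810 × 10⁵) = 1.61
Since d/d_R > 1, the body is outside the Roche limit.

outside; d/d_R ≈ 1.61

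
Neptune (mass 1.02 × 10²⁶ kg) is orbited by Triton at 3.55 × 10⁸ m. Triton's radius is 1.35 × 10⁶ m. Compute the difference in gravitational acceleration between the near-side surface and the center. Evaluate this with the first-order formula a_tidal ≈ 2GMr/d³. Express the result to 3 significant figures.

4.11 × 10⁻⁴ m/s²

Δg = 2GMr/d³
   = 2 × (6.674 × 10⁻¹¹) × (1.02 × 10²⁶) × (1.35 × 10⁶) / (3.55 × 10⁸)³
   = 4.11 × 10⁻⁴ m/s²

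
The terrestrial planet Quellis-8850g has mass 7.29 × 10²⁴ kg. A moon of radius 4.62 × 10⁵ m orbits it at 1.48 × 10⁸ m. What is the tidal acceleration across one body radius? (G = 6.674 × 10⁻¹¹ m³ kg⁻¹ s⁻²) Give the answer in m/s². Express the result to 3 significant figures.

1.39 × 10⁻⁴ m/s²

Δa = 2GMr/d³
   = 2 × (6.674 × 10⁻¹¹) × (7.29 × 10²⁴) × (4.62 × 10⁵) / (1.48 × 10⁸)³
   = 1.39 × 10⁻⁴ m/s²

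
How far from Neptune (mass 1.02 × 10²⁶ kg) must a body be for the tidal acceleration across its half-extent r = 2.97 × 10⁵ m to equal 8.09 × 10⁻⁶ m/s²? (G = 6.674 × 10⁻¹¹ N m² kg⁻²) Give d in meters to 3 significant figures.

7.94 × 10⁸ m

2GMr/d³ = a_tidal  ⇒  d = (2GMr / a_tidal)^(1/3)
d = (2 × 6.674×10⁻¹¹ × (1.02 × 10²⁶) × (2.97 × 10⁵) / (8.09 × 10⁻⁶))^(1/3)
  = 7.94 × 10⁸ m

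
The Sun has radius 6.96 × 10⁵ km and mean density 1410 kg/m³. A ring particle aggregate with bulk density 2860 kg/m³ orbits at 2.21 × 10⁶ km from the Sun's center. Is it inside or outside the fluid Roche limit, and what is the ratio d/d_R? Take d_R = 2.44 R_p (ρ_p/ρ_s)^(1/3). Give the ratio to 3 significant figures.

outside; d/d_R ≈ 1.65

d_R = 2.44 × (6.96 × 10⁵ km) × (1410/2860)^(1/3) = 1.342 × 10⁶ km
d/d_R = (2.21 × 10⁶) / (1.342 × 10⁶) = 1.65
Since d/d_R > 1, the body is outside the Roche limit.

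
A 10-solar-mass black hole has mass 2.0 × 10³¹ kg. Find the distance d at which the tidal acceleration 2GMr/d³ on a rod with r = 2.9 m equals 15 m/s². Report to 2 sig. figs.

2GMr/d³ = a_tidal  ⇒  d = (2GMr / a_tidal)^(1/3)
d = (2 × 6.674×10⁻¹¹ × (2.0 × 10³¹) × (2.9) / (15))^(1/3)
  = 8.0 × 10⁶ m

8.0 × 10⁶ m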